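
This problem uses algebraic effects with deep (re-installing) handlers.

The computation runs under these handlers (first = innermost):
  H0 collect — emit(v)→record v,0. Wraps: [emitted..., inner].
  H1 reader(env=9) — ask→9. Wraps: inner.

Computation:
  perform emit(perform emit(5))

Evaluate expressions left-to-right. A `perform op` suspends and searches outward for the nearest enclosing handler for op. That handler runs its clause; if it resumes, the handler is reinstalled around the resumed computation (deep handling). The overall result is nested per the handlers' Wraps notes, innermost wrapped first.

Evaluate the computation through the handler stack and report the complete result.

Step-by-step:
emit(5) @ H0 ⇒ out+=5
emit(0) @ H0 ⇒ out+=0
H0 returns [5, 0, 0]
H1 returns [5, 0, 0]
= [5, 0, 0]

Answer: [5, 0, 0]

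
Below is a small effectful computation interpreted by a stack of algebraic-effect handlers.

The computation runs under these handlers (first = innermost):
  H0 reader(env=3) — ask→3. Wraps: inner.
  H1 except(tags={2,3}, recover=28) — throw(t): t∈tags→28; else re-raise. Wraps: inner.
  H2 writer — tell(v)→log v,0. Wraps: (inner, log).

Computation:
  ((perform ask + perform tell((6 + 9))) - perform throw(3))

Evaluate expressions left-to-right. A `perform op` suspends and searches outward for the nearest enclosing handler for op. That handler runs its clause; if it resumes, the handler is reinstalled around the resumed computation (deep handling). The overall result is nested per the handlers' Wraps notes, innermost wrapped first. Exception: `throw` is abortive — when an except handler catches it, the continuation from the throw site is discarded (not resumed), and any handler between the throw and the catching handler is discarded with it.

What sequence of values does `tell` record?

Answer: (15)

Step-by-step:
ask @ H0 ⇒ 3
tell(15) @ H2 ⇒ log+=15
throw(3) @ H1 caught ⇒ 28
H2 returns (28, (15))
= (28, (15))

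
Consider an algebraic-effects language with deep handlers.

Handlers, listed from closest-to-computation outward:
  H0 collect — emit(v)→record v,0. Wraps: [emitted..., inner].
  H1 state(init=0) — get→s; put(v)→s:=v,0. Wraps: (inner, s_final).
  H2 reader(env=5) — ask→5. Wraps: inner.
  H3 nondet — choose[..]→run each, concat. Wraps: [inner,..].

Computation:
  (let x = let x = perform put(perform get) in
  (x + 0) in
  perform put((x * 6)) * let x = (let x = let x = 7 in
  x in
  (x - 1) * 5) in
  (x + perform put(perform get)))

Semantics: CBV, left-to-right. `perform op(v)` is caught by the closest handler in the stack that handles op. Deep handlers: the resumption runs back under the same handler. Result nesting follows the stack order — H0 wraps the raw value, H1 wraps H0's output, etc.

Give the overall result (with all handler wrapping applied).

Answer: [([0], 0)]

Evaluation trace:
get @ H1 ⇒ 0
put(0) @ H1 ⇒ s:=0
put(0) @ H1 ⇒ s:=0
get @ H1 ⇒ 0
put(0) @ H1 ⇒ s:=0
H0 returns [0]
H1 returns ([0], 0)
H2 returns ([0], 0)
H3 returns [([0], 0)]
= [([0], 0)]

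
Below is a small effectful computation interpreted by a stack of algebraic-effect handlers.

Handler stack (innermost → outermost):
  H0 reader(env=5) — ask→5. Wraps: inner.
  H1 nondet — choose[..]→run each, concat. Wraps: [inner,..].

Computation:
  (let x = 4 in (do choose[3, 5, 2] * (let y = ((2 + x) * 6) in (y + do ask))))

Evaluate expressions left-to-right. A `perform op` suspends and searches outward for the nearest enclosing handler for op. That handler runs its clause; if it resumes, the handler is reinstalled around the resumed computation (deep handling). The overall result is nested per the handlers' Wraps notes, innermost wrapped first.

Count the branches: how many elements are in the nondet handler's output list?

Answer: 3

Step-by-step:
choose[3, 5, 2] @ H1
  branch[0] choose=3:
    ask @ H0 ⇒ 5
    H0 returns 123
    H1 returns [123]
  branch[1] choose=5:
    ask @ H0 ⇒ 5
    H0 returns 205
    H1 returns [205]
  branch[2] choose=2:
    ask @ H0 ⇒ 5
    H0 returns 82
    H1 returns [82]
= [123, 205, 82]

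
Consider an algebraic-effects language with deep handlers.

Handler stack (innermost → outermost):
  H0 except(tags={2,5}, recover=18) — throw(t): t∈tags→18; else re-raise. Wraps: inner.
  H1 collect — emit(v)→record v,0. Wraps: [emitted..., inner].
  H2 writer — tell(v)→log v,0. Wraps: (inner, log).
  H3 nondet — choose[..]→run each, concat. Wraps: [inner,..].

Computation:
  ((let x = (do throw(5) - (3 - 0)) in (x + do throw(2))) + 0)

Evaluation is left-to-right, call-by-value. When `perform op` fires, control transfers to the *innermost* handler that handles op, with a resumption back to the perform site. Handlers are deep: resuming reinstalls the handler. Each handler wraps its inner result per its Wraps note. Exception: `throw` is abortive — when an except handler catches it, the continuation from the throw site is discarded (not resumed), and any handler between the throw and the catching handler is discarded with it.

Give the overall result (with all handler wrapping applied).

Answer: [([18], ())]

Step-by-step:
throw(5) @ H0 caught ⇒ 18
H1 returns [18]
H2 returns ([18], ())
H3 returns [([18], ())]
= [([18], ())]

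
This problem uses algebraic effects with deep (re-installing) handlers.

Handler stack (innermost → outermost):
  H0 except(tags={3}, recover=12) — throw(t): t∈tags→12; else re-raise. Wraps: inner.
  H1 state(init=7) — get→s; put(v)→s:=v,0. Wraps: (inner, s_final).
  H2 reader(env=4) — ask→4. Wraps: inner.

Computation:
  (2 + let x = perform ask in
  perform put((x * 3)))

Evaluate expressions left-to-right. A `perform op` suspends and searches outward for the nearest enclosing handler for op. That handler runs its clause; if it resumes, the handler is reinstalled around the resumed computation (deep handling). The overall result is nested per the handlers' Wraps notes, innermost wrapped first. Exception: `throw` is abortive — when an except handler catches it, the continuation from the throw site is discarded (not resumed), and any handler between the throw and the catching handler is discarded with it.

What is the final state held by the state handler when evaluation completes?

Answer: 12

Step-by-step:
ask @ H2 ⇒ 4
put(12) @ H1 ⇒ s:=12
H0 returns 2
H1 returns (2, 12)
H2 returns (2, 12)
= (2, 12)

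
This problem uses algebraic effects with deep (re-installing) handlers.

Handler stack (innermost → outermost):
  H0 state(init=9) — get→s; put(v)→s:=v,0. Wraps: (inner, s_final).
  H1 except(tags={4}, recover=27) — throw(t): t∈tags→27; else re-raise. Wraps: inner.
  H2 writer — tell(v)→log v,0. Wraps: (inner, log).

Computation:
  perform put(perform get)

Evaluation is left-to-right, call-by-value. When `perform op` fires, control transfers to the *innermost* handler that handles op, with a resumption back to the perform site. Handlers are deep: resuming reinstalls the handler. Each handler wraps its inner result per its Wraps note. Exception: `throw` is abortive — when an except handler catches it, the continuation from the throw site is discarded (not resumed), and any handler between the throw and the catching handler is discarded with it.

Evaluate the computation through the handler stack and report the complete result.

Answer: ((0, 9), ())

Evaluation trace:
get @ H0 ⇒ 9
put(9) @ H0 ⇒ s:=9
H0 returns (0, 9)
H1 returns (0, 9)
H2 returns ((0, 9), ())
= ((0, 9), ())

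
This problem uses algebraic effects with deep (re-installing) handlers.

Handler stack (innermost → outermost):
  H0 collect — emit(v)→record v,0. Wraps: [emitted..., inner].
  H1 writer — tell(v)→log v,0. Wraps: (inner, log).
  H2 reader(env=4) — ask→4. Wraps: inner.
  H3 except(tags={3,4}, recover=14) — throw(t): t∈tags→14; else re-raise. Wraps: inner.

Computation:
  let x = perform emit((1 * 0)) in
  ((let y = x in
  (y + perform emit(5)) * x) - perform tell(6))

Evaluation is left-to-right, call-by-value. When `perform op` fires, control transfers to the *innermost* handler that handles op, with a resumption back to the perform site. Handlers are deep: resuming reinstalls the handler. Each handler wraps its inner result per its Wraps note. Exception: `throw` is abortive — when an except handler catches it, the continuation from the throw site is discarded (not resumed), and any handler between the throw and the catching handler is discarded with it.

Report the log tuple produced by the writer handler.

Answer: (6)

Evaluation trace:
emit(0) @ H0 ⇒ out+=0
emit(5) @ H0 ⇒ out+=5
tell(6) @ H1 ⇒ log+=6
H0 returns [0, 5, 0]
H1 returns ([0, 5, 0], (6))
H2 returns ([0, 5, 0], (6))
H3 returns ([0, 5, 0], (6))
= ([0, 5, 0], (6))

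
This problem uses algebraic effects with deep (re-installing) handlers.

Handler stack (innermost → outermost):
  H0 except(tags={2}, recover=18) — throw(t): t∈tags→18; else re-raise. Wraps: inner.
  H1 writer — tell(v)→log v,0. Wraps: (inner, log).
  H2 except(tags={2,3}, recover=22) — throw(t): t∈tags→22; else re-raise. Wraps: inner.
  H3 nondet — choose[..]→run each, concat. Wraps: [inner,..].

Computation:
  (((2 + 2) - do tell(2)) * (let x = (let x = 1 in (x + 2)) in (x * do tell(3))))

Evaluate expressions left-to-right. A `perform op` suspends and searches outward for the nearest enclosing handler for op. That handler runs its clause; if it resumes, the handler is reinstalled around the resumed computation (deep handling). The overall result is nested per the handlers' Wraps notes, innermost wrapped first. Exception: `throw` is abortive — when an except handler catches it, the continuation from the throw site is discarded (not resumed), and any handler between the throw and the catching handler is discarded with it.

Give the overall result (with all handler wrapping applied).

Answer: [(0, (2, 3))]

Working:
tell(2) @ H1 ⇒ log+=2
tell(3) @ H1 ⇒ log+=3
H0 returns 0
H1 returns (0, (2, 3))
H2 returns (0, (2, 3))
H3 returns [(0, (2, 3))]
= [(0, (2, 3))]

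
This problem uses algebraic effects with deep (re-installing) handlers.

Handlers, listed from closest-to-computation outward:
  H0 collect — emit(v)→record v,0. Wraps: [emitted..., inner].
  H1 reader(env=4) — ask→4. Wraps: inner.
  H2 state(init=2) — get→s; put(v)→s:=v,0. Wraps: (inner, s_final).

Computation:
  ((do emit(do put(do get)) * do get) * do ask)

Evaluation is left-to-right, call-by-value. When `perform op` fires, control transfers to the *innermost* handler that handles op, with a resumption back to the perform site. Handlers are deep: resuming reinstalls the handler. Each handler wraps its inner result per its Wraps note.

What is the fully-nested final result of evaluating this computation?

Answer: ([0, 0], 2)

Evaluation trace:
get @ H2 ⇒ 2
put(2) @ H2 ⇒ s:=2
emit(0) @ H0 ⇒ out+=0
get @ H2 ⇒ 2
ask @ H1 ⇒ 4
H0 returns [0, 0]
H1 returns [0, 0]
H2 returns ([0, 0], 2)
= ([0, 0], 2)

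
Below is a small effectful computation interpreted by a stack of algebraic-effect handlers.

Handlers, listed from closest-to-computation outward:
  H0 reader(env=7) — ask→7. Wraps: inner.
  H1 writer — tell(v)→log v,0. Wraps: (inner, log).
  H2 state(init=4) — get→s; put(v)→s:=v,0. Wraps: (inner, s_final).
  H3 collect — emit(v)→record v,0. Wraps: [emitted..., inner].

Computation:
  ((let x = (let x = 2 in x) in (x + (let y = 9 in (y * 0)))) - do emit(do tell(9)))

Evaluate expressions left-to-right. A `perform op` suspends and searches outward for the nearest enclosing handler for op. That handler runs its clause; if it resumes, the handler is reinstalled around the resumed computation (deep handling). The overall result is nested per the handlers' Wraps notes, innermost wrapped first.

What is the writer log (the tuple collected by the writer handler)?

Answer: (9)

Evaluation trace:
tell(9) @ H1 ⇒ log+=9
emit(0) @ H3 ⇒ out+=0
H0 returns 2
H1 returns (2, (9))
H2 returns ((2, (9)), 4)
H3 returns [0, ((2, (9)), 4)]
= [0, ((2, (9)), 4)]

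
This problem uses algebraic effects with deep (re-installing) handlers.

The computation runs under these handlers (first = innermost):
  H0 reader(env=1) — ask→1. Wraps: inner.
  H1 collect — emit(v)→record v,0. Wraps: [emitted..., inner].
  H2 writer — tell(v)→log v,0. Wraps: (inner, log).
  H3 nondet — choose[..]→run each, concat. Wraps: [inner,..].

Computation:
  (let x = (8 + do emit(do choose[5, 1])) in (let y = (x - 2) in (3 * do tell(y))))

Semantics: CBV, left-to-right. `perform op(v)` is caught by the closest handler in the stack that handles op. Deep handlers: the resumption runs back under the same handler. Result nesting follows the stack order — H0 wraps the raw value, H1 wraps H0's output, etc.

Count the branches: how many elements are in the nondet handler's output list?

Step-by-step:
choose[5, 1] @ H3
  branch[0] choose=5:
    emit(5) @ H1 ⇒ out+=5
    tell(6) @ H2 ⇒ log+=6
    H0 returns 0
    H1 returns [5, 0]
    H2 returns ([5, 0], (6))
    H3 returns [([5, 0], (6))]
  branch[1] choose=1:
    emit(1) @ H1 ⇒ out+=1
    tell(6) @ H2 ⇒ log+=6
    H0 returns 0
    H1 returns [1, 0]
    H2 returns ([1, 0], (6))
    H3 returns [([1, 0], (6))]
= [([5, 0], (6)), ([1, 0], (6))]

Answer: 2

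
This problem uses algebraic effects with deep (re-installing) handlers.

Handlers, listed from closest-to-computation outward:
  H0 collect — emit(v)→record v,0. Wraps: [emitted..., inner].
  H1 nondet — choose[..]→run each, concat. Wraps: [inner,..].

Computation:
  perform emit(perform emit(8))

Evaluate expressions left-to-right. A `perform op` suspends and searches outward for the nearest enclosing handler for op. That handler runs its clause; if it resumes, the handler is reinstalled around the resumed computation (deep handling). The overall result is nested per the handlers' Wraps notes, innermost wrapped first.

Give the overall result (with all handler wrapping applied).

Answer: [[8, 0, 0]]

Working:
emit(8) @ H0 ⇒ out+=8
emit(0) @ H0 ⇒ out+=0
H0 returns [8, 0, 0]
H1 returns [[8, 0, 0]]
= [[8, 0, 0]]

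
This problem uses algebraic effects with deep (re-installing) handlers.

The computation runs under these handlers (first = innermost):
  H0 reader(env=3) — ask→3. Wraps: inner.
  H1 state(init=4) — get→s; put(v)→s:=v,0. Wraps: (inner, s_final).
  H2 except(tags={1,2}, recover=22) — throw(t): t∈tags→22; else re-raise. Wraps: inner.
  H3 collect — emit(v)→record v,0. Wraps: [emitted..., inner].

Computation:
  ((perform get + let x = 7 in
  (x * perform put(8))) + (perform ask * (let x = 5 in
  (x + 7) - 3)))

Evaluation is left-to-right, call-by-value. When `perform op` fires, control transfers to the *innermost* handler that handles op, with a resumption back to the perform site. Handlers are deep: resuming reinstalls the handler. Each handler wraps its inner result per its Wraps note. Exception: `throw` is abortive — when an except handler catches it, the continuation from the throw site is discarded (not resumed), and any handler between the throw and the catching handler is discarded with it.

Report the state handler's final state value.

Answer: 8

Step-by-step:
get @ H1 ⇒ 4
put(8) @ H1 ⇒ s:=8
ask @ H0 ⇒ 3
H0 returns 31
H1 returns (31, 8)
H2 returns (31, 8)
H3 returns [(31, 8)]
= [(31, 8)]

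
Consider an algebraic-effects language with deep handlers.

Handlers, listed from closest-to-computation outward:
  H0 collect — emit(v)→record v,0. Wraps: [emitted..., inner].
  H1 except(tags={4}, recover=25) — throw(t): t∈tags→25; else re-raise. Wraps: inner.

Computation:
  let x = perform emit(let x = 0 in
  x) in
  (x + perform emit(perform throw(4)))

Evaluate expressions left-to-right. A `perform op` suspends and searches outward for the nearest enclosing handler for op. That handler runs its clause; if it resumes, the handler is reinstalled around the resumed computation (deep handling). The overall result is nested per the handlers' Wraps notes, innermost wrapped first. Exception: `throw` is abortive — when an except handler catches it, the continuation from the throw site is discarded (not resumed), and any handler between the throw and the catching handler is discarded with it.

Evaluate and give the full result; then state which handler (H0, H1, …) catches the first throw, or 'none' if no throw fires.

Answer: 25 ; first throw caught by: H1

Evaluation trace:
emit(0) @ H0 ⇒ out+=0
throw(4) @ H1 caught ⇒ 25
= 25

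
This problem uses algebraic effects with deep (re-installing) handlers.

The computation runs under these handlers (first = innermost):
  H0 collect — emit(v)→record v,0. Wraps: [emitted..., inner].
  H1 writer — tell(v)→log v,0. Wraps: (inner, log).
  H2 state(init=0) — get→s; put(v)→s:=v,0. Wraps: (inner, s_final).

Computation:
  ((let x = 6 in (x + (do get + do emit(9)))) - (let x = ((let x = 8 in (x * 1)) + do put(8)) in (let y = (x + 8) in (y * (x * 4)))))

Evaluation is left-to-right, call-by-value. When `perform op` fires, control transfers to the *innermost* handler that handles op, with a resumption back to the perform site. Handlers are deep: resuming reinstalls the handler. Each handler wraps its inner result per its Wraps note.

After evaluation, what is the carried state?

Step-by-step:
get @ H2 ⇒ 0
emit(9) @ H0 ⇒ out+=9
put(8) @ H2 ⇒ s:=8
H0 returns [9, -506]
H1 returns ([9, -506], ())
H2 returns (([9, -506], ()), 8)
= (([9, -506], ()), 8)

Answer: 8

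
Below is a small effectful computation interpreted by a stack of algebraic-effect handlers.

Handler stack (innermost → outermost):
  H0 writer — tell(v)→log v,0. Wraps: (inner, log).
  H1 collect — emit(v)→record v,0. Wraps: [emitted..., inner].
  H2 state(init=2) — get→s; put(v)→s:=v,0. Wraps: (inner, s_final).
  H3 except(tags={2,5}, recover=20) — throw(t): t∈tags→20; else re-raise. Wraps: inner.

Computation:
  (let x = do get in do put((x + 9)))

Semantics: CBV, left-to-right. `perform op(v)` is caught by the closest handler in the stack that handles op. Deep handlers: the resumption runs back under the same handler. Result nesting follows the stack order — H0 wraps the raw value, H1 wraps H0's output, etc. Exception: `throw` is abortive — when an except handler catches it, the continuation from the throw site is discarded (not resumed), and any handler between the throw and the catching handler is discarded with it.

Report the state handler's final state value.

Step-by-step:
get @ H2 ⇒ 2
put(11) @ H2 ⇒ s:=11
H0 returns (0, ())
H1 returns [(0, ())]
H2 returns ([(0, ())], 11)
H3 returns ([(0, ())], 11)
= ([(0, ())], 11)

Answer: 11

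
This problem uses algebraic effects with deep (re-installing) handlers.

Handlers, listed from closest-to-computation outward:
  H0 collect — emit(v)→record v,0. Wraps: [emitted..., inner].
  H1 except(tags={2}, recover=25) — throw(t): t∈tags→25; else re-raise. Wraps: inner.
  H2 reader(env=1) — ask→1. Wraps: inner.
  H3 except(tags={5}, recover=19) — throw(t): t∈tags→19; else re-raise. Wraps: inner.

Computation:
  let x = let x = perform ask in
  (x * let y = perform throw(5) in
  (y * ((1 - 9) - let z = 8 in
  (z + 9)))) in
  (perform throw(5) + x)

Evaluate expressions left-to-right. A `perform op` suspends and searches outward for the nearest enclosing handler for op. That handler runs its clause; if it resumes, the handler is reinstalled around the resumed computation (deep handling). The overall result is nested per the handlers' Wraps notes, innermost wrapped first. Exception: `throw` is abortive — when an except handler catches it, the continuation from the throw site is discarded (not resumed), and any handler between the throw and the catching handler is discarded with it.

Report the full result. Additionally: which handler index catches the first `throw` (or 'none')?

Working:
ask @ H2 ⇒ 1
throw(5) @ H1 re-raised
throw(5) @ H3 caught ⇒ 19
= 19

Answer: 19 ; first throw caught by: H3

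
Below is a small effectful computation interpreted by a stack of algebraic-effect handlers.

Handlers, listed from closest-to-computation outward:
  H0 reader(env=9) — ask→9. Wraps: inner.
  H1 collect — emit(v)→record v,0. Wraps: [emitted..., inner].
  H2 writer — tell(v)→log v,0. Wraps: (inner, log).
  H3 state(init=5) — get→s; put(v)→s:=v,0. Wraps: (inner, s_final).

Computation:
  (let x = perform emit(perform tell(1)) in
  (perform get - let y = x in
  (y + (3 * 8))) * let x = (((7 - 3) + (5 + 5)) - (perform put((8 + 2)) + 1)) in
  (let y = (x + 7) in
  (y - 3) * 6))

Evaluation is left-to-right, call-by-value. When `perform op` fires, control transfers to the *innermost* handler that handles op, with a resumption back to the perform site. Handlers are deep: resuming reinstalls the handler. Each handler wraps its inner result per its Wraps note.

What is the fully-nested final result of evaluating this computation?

Answer: (([0, -1938], (1)), 10)

Working:
tell(1) @ H2 ⇒ log+=1
emit(0) @ H1 ⇒ out+=0
get @ H3 ⇒ 5
put(10) @ H3 ⇒ s:=10
H0 returns -1938
H1 returns [0, -1938]
H2 returns ([0, -1938], (1))
H3 returns (([0, -1938], (1)), 10)
= (([0, -1938], (1)), 10)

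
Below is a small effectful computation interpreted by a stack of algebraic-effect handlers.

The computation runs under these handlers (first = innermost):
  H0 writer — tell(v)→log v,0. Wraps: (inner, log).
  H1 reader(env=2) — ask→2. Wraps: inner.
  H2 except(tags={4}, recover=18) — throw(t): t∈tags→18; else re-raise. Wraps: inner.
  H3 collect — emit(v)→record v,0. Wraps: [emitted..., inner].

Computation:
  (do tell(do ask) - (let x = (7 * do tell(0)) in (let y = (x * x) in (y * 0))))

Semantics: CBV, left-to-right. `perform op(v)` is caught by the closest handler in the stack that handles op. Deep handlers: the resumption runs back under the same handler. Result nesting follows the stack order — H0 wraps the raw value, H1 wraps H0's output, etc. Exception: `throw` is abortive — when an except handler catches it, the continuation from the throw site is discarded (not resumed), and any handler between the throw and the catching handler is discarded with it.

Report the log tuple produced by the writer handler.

Answer: (2, 0)

Evaluation trace:
ask @ H1 ⇒ 2
tell(2) @ H0 ⇒ log+=2
tell(0) @ H0 ⇒ log+=0
H0 returns (0, (2, 0))
H1 returns (0, (2, 0))
H2 returns (0, (2, 0))
H3 returns [(0, (2, 0))]
= [(0, (2, 0))]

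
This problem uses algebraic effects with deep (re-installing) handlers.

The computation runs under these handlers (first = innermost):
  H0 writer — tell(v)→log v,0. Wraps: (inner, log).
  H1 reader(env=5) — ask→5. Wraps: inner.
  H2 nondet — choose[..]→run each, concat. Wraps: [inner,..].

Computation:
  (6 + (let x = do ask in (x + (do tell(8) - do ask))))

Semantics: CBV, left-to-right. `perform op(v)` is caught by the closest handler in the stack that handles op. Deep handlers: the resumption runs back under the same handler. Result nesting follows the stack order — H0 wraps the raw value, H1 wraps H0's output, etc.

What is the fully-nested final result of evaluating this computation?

Answer: [(6, (8))]

Working:
ask @ H1 ⇒ 5
tell(8) @ H0 ⇒ log+=8
ask @ H1 ⇒ 5
H0 returns (6, (8))
H1 returns (6, (8))
H2 returns [(6, (8))]
= [(6, (8))]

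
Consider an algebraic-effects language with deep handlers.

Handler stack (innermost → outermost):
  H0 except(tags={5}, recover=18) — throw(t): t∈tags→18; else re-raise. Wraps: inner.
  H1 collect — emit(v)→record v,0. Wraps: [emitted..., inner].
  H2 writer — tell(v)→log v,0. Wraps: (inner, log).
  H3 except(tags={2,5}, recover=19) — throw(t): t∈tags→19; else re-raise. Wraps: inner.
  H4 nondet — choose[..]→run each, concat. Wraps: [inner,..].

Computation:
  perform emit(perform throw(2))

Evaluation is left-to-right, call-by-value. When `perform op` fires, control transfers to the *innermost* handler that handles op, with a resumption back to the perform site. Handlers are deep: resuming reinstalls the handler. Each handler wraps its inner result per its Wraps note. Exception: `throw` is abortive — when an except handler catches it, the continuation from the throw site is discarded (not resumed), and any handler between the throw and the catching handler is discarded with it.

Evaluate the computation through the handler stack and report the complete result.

Evaluation trace:
throw(2) @ H0 re-raised
throw(2) @ H3 caught ⇒ 19
H4 returns [19]
= [19]

Answer: [19]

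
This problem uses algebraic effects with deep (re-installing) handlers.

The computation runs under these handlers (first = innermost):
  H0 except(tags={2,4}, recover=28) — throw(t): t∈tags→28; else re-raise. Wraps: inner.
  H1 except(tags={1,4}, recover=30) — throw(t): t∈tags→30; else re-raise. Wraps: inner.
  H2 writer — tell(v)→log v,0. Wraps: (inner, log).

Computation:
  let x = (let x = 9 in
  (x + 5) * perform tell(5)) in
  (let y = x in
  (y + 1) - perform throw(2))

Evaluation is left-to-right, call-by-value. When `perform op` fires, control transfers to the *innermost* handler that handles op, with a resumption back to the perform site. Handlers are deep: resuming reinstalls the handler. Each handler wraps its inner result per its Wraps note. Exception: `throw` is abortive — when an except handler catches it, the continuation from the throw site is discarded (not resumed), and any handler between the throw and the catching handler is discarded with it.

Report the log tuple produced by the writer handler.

Answer: (5)

Step-by-step:
tell(5) @ H2 ⇒ log+=5
throw(2) @ H0 caught ⇒ 28
H1 returns 28
H2 returns (28, (5))
= (28, (5))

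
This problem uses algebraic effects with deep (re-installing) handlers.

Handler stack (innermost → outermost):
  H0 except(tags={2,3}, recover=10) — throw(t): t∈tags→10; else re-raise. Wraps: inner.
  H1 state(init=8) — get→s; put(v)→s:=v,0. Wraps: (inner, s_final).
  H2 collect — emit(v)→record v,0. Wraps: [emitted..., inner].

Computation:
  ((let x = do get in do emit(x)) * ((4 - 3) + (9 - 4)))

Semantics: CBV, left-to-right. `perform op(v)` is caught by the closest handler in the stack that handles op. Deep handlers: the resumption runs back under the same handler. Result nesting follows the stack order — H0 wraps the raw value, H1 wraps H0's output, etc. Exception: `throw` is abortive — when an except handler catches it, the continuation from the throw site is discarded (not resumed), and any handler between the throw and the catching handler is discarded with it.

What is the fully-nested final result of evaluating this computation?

Working:
get @ H1 ⇒ 8
emit(8) @ H2 ⇒ out+=8
H0 returns 0
H1 returns (0, 8)
H2 returns [8, (0, 8)]
= [8, (0, 8)]

Answer: [8, (0, 8)]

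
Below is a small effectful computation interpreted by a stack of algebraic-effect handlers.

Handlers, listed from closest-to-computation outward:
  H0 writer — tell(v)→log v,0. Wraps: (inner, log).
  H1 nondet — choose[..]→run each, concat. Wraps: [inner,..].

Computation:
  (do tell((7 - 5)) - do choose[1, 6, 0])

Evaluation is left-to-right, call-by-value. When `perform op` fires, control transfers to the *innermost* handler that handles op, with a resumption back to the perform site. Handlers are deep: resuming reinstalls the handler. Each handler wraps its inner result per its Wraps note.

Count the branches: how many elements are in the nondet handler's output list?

Evaluation trace:
tell(2) @ H0 ⇒ log+=2
choose[1, 6, 0] @ H1
  branch[0] choose=1:
    H0 returns (-1, (2))
    H1 returns [(-1, (2))]
  branch[1] choose=6:
    H0 returns (-6, (2))
    H1 returns [(-6, (2))]
  branch[2] choose=0:
    H0 returns (0, (2))
    H1 returns [(0, (2))]
= [(-1, (2)), (-6, (2)), (0, (2))]

Answer: 3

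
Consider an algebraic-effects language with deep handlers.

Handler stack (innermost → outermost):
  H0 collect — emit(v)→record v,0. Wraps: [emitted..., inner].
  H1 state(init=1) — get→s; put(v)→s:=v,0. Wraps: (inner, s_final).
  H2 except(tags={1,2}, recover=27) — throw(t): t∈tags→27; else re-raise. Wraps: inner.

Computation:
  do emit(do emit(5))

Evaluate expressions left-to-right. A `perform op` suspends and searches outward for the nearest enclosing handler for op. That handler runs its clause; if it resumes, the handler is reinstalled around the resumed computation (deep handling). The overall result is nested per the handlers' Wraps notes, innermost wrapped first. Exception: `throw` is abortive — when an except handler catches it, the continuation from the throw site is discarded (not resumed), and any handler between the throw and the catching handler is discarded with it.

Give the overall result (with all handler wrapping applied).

Step-by-step:
emit(5) @ H0 ⇒ out+=5
emit(0) @ H0 ⇒ out+=0
H0 returns [5, 0, 0]
H1 returns ([5, 0, 0], 1)
H2 returns ([5, 0, 0], 1)
= ([5, 0, 0], 1)

Answer: ([5, 0, 0], 1)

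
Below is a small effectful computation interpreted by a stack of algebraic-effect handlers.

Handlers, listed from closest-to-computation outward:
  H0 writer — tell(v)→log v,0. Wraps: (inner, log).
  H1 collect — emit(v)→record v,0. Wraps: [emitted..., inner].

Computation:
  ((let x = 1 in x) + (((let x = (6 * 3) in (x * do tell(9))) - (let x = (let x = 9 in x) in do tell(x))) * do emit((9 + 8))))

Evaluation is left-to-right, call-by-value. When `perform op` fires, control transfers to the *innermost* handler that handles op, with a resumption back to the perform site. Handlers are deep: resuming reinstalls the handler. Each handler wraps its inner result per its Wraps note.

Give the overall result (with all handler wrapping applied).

Answer: [17, (1, (9, 9))]

Evaluation trace:
tell(9) @ H0 ⇒ log+=9
tell(9) @ H0 ⇒ log+=9
emit(17) @ H1 ⇒ out+=17
H0 returns (1, (9, 9))
H1 returns [17, (1, (9, 9))]
= [17, (1, (9, 9))]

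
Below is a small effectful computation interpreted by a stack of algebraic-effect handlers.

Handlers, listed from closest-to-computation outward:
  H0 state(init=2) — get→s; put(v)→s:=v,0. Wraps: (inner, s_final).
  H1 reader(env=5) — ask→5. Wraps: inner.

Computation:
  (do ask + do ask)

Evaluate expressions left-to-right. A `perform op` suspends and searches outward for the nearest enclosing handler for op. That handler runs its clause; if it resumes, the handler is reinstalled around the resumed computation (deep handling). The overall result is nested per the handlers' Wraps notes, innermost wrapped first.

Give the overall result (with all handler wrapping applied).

Answer: (10, 2)

Evaluation trace:
ask @ H1 ⇒ 5
ask @ H1 ⇒ 5
H0 returns (10, 2)
H1 returns (10, 2)
= (10, 2)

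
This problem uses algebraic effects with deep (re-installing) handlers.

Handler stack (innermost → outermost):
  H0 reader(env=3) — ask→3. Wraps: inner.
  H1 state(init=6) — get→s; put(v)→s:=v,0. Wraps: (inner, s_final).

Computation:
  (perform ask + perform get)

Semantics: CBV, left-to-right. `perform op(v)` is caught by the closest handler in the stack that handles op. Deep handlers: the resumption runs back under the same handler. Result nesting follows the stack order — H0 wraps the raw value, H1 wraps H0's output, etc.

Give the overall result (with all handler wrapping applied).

Step-by-step:
ask @ H0 ⇒ 3
get @ H1 ⇒ 6
H0 returns 9
H1 returns (9, 6)
= (9, 6)

Answer: (9, 6)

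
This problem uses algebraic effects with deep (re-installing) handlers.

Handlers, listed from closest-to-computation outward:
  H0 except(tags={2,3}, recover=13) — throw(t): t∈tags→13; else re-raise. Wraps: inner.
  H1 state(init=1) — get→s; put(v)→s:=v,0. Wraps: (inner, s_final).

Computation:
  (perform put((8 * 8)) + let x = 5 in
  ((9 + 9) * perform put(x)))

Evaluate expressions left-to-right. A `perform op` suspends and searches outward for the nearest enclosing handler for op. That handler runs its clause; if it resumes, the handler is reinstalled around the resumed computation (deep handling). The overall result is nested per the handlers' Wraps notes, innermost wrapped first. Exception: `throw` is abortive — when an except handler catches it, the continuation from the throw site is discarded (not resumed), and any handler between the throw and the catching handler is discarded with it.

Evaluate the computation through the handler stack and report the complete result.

Step-by-step:
put(64) @ H1 ⇒ s:=64
put(5) @ H1 ⇒ s:=5
H0 returns 0
H1 returns (0, 5)
= (0, 5)

Answer: (0, 5)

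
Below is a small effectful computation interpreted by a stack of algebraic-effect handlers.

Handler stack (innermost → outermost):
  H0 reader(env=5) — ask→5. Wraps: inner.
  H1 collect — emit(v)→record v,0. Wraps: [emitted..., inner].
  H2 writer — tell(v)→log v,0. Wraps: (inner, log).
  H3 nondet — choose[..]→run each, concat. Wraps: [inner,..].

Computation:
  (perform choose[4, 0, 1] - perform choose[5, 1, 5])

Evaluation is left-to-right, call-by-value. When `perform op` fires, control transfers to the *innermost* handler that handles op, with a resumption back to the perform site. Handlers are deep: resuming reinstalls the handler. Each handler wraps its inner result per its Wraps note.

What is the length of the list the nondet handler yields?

Step-by-step:
choose[4, 0, 1] @ H3
  branch[0] choose=4:
    choose[5, 1, 5] @ H3
      branch[0] choose=5:
        H0 returns -1
        H1 returns [-1]
        H2 returns ([-1], ())
        H3 returns [([-1], ())]
      branch[1] choose=1:
        H0 returns 3
        H1 returns [3]
        H2 returns ([3], ())
        H3 returns [([3], ())]
      branch[2] choose=5:
        H0 returns -1
        H1 returns [-1]
        H2 returns ([-1], ())
        H3 returns [([-1], ())]
  branch[1] choose=0:
    choose[5, 1, 5] @ H3
      branch[0] choose=5:
        H0 returns -5
        H1 returns [-5]
        H2 returns ([-5], ())
        H3 returns [([-5], ())]
      branch[1] choose=1:
        H0 returns -1
        H1 returns [-1]
        H2 returns ([-1], ())
        H3 returns [([-1], ())]
      branch[2] choose=5:
        H0 returns -5
        H1 returns [-5]
        H2 returns ([-5], ())
        H3 returns [([-5], ())]
  branch[2] choose=1:
    choose[5, 1, 5] @ H3
      branch[0] choose=5:
        H0 returns -4
        H1 returns [-4]
        H2 returns ([-4], ())
        H3 returns [([-4], ())]
      branch[1] choose=1:
        H0 returns 0
        H1 returns [0]
        H2 returns ([0], ())
        H3 returns [([0], ())]
      branch[2] choose=5:
        H0 returns -4
        H1 returns [-4]
        H2 returns ([-4], ())
        H3 returns [([-4], ())]
= [([-1], ()), ([3], ()), ([-1], ()), ([-5], ()), ([-1], ()), ([-5], ()), ([-4], ()), ([0], ()), ([-4], ())]

Answer: 9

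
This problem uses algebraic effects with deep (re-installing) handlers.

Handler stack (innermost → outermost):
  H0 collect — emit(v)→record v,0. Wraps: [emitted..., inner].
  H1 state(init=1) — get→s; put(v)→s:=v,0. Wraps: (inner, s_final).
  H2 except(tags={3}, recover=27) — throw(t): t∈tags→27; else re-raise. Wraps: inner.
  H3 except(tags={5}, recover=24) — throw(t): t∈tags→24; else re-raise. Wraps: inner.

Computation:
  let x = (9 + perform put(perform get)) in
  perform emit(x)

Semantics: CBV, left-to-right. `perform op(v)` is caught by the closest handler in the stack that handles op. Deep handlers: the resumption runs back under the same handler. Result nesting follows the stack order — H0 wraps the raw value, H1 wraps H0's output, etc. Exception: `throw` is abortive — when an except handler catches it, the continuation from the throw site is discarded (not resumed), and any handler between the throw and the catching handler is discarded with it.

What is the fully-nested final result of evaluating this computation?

Working:
get @ H1 ⇒ 1
put(1) @ H1 ⇒ s:=1
emit(9) @ H0 ⇒ out+=9
H0 returns [9, 0]
H1 returns ([9, 0], 1)
H2 returns ([9, 0], 1)
H3 returns ([9, 0], 1)
= ([9, 0], 1)

Answer: ([9, 0], 1)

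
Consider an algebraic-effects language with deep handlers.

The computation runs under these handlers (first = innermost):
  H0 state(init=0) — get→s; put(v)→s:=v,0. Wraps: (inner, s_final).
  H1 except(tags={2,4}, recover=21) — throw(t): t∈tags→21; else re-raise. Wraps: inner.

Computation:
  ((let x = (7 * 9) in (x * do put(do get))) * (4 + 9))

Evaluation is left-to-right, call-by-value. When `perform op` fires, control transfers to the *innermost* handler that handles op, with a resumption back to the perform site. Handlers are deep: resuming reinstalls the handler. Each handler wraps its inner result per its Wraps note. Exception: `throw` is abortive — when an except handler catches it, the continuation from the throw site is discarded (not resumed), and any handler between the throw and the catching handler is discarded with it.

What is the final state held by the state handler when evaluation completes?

Answer: 0

Working:
get @ H0 ⇒ 0
put(0) @ H0 ⇒ s:=0
H0 returns (0, 0)
H1 returns (0, 0)
= (0, 0)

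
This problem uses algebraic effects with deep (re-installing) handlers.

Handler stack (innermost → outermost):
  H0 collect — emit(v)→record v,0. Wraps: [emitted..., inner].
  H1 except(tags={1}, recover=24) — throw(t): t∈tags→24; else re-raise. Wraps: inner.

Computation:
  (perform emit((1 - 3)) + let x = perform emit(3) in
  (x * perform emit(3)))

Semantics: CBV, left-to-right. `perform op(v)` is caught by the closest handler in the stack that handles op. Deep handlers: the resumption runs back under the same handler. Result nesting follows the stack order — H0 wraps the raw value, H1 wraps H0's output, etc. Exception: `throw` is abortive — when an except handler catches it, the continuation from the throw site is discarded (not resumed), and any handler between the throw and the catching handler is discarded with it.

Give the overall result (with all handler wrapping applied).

Step-by-step:
emit(-2) @ H0 ⇒ out+=-2
emit(3) @ H0 ⇒ out+=3
emit(3) @ H0 ⇒ out+=3
H0 returns [-2, 3, 3, 0]
H1 returns [-2, 3, 3, 0]
= [-2, 3, 3, 0]

Answer: [-2, 3, 3, 0]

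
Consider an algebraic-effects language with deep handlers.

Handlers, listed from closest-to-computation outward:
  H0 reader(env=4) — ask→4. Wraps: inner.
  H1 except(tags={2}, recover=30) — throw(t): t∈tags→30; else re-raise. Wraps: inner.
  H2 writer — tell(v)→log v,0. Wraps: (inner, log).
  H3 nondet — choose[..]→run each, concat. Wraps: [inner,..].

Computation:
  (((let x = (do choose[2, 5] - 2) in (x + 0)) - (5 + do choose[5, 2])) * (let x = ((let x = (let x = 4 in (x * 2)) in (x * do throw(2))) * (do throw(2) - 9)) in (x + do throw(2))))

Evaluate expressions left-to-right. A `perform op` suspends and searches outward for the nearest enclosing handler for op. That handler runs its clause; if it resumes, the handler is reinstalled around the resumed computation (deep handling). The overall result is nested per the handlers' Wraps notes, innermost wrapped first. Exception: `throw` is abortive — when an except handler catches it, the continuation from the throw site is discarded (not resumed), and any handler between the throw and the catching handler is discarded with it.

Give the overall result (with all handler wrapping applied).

Answer: [(30, ()), (30, ()), (30, ()), (30, ())]

Evaluation trace:
choose[2, 5] @ H3
  branch[0] choose=2:
    choose[5, 2] @ H3
      branch[0] choose=5:
        throw(2) @ H1 caught ⇒ 30
        H2 returns (30, ())
        H3 returns [(30, ())]
      branch[1] choose=2:
        throw(2) @ H1 caught ⇒ 30
        H2 returns (30, ())
        H3 returns [(30, ())]
  branch[1] choose=5:
    choose[5, 2] @ H3
      branch[0] choose=5:
        throw(2) @ H1 caught ⇒ 30
        H2 returns (30, ())
        H3 returns [(30, ())]
      branch[1] choose=2:
        throw(2) @ H1 caught ⇒ 30
        H2 returns (30, ())
        H3 returns [(30, ())]
= [(30, ()), (30, ()), (30, ()), (30, ())]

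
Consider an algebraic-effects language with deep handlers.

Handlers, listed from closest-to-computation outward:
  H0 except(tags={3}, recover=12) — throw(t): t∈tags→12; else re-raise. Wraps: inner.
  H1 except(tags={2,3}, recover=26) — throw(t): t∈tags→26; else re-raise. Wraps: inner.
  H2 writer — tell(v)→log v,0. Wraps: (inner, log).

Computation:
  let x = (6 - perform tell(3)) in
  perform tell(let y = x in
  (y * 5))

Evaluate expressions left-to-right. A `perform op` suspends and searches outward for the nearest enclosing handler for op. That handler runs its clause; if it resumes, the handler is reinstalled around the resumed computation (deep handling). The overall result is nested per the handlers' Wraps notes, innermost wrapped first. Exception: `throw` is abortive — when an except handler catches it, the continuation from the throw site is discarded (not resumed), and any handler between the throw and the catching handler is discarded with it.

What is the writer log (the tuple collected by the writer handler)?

Answer: (3, 30)

Working:
tell(3) @ H2 ⇒ log+=3
tell(30) @ H2 ⇒ log+=30
H0 returns 0
H1 returns 0
H2 returns (0, (3, 30))
= (0, (3, 30))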